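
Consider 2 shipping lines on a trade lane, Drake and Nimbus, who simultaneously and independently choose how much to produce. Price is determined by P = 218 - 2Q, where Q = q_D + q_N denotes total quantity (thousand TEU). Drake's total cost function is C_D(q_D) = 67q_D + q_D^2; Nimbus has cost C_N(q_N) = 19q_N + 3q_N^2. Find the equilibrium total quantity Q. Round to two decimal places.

35.79

Drake's profit: π_D = (218 - 2Q)q_D - (67q_D + q_D²). Setting ∂π_D/∂q_D = 0: 151 - 6q_D - 2(q_N) = 0.
Nimbus's profit: π_N = (218 - 2Q)q_N - (19q_N + 3q_N²). Setting ∂π_N/∂q_N = 0: 199 - 10q_N - 2(q_D) = 0.
So q_D = (151 - 2q_N)/6 and q_N = (199 - 2q_D)/10.
Solving the pair: q_D = 139/7, q_N = 223/14.
Total output Q = 139/7 + 223/14 = 501/14.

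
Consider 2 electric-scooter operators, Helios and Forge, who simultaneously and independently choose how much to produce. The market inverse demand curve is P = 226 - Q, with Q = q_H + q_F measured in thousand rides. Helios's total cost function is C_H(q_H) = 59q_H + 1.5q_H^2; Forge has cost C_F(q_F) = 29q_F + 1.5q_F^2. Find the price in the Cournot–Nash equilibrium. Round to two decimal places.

Helios's profit: π_H = (226 - Q)q_H - (59q_H + (3/2)q_H²). Setting ∂π_H/∂q_H = 0: 167 - 5q_H - (q_F) = 0.
Forge's first-order condition: 197 - 5q_F - (q_H) = 0.
Best responses: q_H = (167 - q_F)/5, q_F = (197 - q_H)/5.
Substituting one into the other gives q_H = 319/12 and q_F = 409/12.
Total output Q = 182/3, so price P = 226 - 182/3 = 496/3.

165.33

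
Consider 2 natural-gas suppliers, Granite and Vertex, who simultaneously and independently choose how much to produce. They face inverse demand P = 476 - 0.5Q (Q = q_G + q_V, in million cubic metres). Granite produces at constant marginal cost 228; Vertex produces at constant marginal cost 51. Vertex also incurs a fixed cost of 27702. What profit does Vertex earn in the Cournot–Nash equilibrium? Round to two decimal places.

Granite's profit: π_G = (476 - 0.5Q)q_G - (228q_G). Setting ∂π_G/∂q_G = 0: 248 - q_G - (1/2)(q_V) = 0.
Vertex's first-order condition: 425 - q_V - (1/2)(q_G) = 0.
So q_G = (248 - (1/2)q_V) and q_V = (425 - (1/2)q_G).
Substituting one into the other gives q_G = 142/3 and q_V = 1204/3.
Price P = 476 - (1/2)·(1346/3) = 755/3.
Vertex's profit: (755/3 - 51)·(1204/3) - 27702 = 52832.2222.

52832.22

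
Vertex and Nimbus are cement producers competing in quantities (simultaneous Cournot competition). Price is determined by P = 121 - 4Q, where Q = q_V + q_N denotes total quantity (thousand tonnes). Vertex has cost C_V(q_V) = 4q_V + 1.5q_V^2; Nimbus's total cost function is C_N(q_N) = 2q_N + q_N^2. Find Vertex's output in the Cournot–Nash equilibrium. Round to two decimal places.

Vertex's profit: π_V = (121 - 4Q)q_V - (4q_V + (3/2)q_V²). Setting ∂π_V/∂q_V = 0: 117 - 11q_V - 4(q_N) = 0.
Nimbus's first-order condition: 119 - 10q_N - 4(q_V) = 0.
Rearranging gives the reaction functions q_V = (117 - 4q_N)/11 and q_N = (119 - 4q_V)/10.
Solving the pair: q_V = 347/47, q_N = 841/94.

7.38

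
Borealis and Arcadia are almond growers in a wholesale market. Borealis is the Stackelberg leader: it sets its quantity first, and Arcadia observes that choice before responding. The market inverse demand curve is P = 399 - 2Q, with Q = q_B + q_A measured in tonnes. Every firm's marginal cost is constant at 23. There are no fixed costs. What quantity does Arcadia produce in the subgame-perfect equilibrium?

47

The follower Arcadia best-responds to any q_B: π_A = (399 - 2Q)q_A - 23q_A.
∂π_A/∂q_A = 376 - 2q_B - 4q_A = 0 gives the reaction function q_A = (376 - 2q_B)/4.
The leader anticipates this reaction. Substituting into P = 399 - 2Q gives P = 211 - q_B, so π_B = (211 - q_B)q_B - 23q_B.
Maximising: ∂π_B/∂q_B = 188 - 2q_B = 0, giving q_B = 94.
Then q_A = (376 - 2·94)/4 = 47.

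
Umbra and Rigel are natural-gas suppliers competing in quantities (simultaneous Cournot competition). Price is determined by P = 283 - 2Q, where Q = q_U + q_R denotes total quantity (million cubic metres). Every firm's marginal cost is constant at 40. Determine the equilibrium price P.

121

A representative firm's profit is π_i = q_i(283 - 2Q) - 40q_i.
First-order condition (treating rivals' output as given): 243 - 4q_i - 2q_j = 0.
With identical firms every q_j equals q_i, so q_j = q_i and 243 = 6q_i, giving q_i = 81/2.
Total output Q = 81, so price P = 283 - 2·81 = 121.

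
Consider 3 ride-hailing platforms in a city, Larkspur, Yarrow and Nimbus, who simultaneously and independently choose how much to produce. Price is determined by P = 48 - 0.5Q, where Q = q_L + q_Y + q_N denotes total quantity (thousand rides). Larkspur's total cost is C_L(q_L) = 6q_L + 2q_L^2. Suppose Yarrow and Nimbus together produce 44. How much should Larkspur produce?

With rivals' combined output fixed at 44, Larkspur's profit is π_L = (48 - (1/2)·44 - (1/2)q_L)q_L - (6q_L + 2q_L²) = (26 - (1/2)q_L)q_L - (6q_L + 2q_L²).
∂π_L/∂q_L = 20 - 5q_L = 0, so q_L = 4.

4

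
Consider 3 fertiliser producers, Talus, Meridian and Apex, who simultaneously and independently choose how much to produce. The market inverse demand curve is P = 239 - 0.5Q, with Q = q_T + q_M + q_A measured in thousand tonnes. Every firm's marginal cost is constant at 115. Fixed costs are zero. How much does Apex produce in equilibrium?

Each firm earns π_i = (239 - 0.5Q)q_i - 115q_i.
Setting ∂π_i/∂q_i = 0 with rivals' quantities fixed: 124 - q_i - (1/2)·Σ_{j≠i} q_j = 0.
With identical firms every q_j equals q_i, so Σ_{j≠i} q_j = 2q_i and 124 = 2q_i, giving q_i = 62.

62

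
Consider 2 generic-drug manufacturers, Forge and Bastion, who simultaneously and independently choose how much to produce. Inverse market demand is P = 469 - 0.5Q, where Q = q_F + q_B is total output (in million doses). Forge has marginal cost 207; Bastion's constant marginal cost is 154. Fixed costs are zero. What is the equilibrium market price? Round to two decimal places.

Forge's profit: π_F = (469 - 0.5Q)q_F - (207q_F). Setting ∂π_F/∂q_F = 0: 262 - q_F - (1/2)(q_B) = 0.
Bastion's first-order condition: 315 - q_B - (1/2)(q_F) = 0.
Rearranging gives the reaction functions q_F = (262 - (1/2)q_B) and q_B = (315 - (1/2)q_F).
Solving the pair: q_F = 418/3, q_B = 736/3.
Total output Q = 1154/3, so price P = 469 - (1/2)·(1154/3) = 830/3.

276.67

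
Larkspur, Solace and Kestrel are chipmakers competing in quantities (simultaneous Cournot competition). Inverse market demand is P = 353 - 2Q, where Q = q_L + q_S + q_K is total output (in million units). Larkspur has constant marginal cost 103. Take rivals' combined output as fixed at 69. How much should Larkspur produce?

28

With rivals' combined output fixed at 69, Larkspur's profit is π_L = (353 - 2·69 - 2q_L)q_L - (103q_L) = (215 - 2q_L)q_L - (103q_L).
∂π_L/∂q_L = 112 - 4q_L = 0, so q_L = 28.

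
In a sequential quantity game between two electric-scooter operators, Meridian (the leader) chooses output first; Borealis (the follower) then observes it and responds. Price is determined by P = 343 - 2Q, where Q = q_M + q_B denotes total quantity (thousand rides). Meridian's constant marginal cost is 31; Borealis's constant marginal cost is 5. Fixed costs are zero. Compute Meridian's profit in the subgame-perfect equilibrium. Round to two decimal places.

Solve by backward induction. Given q_M, the follower Borealis maximises π_B = (343 - 2q_M - 2q_B)q_B - 5q_B.
Setting the follower's marginal profit to zero, 338 - 2q_M - 4q_B = 0, i.e. q_B = (338 - 2q_M)/4.
Meridian substitutes q_B(q_M) into its own profit: π_M = q_M(343 - 2q_M - (338 - 2q_M)/2) - 31q_M = (174 - q_M)q_M - 31q_M.
The leader's first-order condition 143 - 2q_M = 0 yields q_M = 143/2.
Then q_B = (338 - 2·(143/2))/4 = 195/4.
Price P = 343 - 2·(481/4) = 205/2.
Meridian's profit: (205/2 - 31)·(143/2) = 5112.2500.

5112.25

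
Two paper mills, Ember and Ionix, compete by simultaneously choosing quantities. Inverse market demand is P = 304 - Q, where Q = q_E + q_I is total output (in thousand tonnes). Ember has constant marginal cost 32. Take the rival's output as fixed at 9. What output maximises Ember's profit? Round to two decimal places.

131.50

With the rival's output fixed at 9, Ember's profit is π_E = (304 - 9 - q_E)q_E - (32q_E) = (295 - q_E)q_E - (32q_E).
∂π_E/∂q_E = 263 - 2q_E = 0, so q_E = 263/2.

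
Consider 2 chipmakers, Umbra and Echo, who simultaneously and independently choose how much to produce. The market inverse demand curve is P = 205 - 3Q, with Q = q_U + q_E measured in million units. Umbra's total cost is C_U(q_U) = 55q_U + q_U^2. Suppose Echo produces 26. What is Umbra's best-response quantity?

With the rival's output fixed at 26, Umbra's profit is π_U = (205 - 3·26 - 3q_U)q_U - (55q_U + q_U²) = (127 - 3q_U)q_U - (55q_U + q_U²).
∂π_U/∂q_U = 72 - 8q_U = 0, so q_U = 9.

9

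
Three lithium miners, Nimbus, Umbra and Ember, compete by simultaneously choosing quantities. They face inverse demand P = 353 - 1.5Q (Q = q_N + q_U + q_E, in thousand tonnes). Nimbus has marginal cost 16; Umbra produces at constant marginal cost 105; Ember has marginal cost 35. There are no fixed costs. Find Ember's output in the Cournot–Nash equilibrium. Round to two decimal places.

Nimbus's profit: π_N = (353 - 1.5Q)q_N - (16q_N). Setting ∂π_N/∂q_N = 0: 337 - 3q_N - (3/2)(q_U + q_E) = 0.
Umbra's first-order condition: 248 - 3q_U - (3/2)(q_N + q_E) = 0.
Ember's profit: π_E = (353 - 1.5Q)q_E - (35q_E). Setting ∂π_E/∂q_E = 0: 318 - 3q_E - (3/2)(q_N + q_U) = 0.
Adding the 3 conditions: 903 − 3Q − 3Q = 0, i.e. Q = 301/2.
Back-substituting: q_N = (337 − 903/4)/(3/2) = 445/6, q_U = (248 − 903/4)/(3/2) = 89/6, q_E = (318 − 903/4)/(3/2) = 123/2.

61.50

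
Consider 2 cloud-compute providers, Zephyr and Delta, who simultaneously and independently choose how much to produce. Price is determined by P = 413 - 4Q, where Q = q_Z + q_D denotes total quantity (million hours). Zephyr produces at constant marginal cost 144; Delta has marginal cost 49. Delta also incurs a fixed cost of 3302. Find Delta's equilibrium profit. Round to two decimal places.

Zephyr's profit: π_Z = (413 - 4Q)q_Z - (144q_Z). Setting ∂π_Z/∂q_Z = 0: 269 - 8q_Z - 4(q_D) = 0.
Delta's first-order condition: 364 - 8q_D - 4(q_Z) = 0.
Rearranging gives the reaction functions q_Z = (269 - 4q_D)/8 and q_D = (364 - 4q_Z)/8.
Substituting one into the other gives q_Z = 29/2 and q_D = 153/4.
Price P = 413 - 4·(211/4) = 202.
Delta's profit: (202 - 49)·(153/4) - 3302 = 2550.2500.

2550.25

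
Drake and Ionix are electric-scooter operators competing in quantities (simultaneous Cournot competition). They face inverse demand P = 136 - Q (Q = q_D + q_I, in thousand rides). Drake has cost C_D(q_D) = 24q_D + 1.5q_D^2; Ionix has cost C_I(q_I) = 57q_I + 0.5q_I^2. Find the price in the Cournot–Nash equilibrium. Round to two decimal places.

Drake's profit: π_D = (136 - Q)q_D - (24q_D + (3/2)q_D²). Setting ∂π_D/∂q_D = 0: 112 - 5q_D - (q_I) = 0.
Ionix's profit: π_I = (136 - Q)q_I - (57q_I + (1/2)q_I²). Setting ∂π_I/∂q_I = 0: 79 - 3q_I - (q_D) = 0.
So q_D = (112 - q_I)/5 and q_I = (79 - q_D)/3.
Solving the pair: q_D = 257/14, q_I = 283/14.
Total output Q = 270/7, so price P = 136 - 270/7 = 682/7.

97.43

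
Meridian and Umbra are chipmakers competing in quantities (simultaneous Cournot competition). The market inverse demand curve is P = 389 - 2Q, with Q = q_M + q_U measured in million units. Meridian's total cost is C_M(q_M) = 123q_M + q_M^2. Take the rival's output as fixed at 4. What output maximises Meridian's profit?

With the rival's output fixed at 4, Meridian's profit is π_M = (389 - 2·4 - 2q_M)q_M - (123q_M + q_M²) = (381 - 2q_M)q_M - (123q_M + q_M²).
∂π_M/∂q_M = 258 - 6q_M = 0, so q_M = 43.

43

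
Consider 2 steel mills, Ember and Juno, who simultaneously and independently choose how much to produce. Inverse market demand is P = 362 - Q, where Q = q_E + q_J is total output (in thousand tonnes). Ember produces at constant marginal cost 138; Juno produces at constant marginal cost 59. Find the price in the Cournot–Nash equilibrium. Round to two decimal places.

186.33

Ember's profit: π_E = (362 - Q)q_E - (138q_E). Setting ∂π_E/∂q_E = 0: 224 - 2q_E - (q_J) = 0.
Juno's first-order condition: 303 - 2q_J - (q_E) = 0.
So q_E = (224 - q_J)/2 and q_J = (303 - q_E)/2.
Solving the pair: q_E = 145/3, q_J = 382/3.
Total output Q = 527/3, so price P = 362 - 527/3 = 559/3.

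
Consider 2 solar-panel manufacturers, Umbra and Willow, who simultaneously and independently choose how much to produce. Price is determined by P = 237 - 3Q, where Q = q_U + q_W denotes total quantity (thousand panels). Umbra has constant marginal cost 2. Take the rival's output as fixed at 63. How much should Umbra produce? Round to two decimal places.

With the rival's output fixed at 63, Umbra's profit is π_U = (237 - 3·63 - 3q_U)q_U - (2q_U) = (48 - 3q_U)q_U - (2q_U).
∂π_U/∂q_U = 46 - 6q_U = 0, so q_U = 23/3.

7.67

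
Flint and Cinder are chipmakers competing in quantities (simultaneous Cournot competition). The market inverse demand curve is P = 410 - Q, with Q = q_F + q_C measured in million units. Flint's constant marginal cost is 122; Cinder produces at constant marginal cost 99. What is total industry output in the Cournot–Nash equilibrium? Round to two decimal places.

Flint's profit: π_F = (410 - Q)q_F - (122q_F). Setting ∂π_F/∂q_F = 0: 288 - 2q_F - (q_C) = 0.
Cinder's profit: π_C = (410 - Q)q_C - (99q_C). Setting ∂π_C/∂q_C = 0: 311 - 2q_C - (q_F) = 0.
So q_F = (288 - q_C)/2 and q_C = (311 - q_F)/2.
Solving the pair: q_F = 265/3, q_C = 334/3.
Total output Q = 265/3 + 334/3 = 599/3.

199.67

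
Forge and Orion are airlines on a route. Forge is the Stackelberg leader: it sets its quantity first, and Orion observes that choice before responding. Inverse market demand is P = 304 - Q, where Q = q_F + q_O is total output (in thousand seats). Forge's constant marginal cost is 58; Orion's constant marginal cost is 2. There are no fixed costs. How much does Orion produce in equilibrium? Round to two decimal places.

103.50

Solve by backward induction. Given q_F, the follower Orion maximises π_O = (304 - q_F - q_O)q_O - 2q_O.
∂π_O/∂q_O = 302 - q_F - 2q_O = 0 gives the reaction function q_O = (302 - q_F)/2.
The leader anticipates this reaction. Substituting into P = 304 - Q gives P = 153 - (1/2)q_F, so π_F = (153 - (1/2)q_F)q_F - 58q_F.
Leader FOC: 95 - q_F = 0, so q_F = 95.
Then q_O = (302 - 95)/2 = 207/2.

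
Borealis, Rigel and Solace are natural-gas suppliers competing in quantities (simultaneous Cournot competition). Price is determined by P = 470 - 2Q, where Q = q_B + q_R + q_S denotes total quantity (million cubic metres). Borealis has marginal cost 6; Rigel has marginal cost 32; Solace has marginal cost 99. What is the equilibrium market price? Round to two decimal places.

151.75

Borealis's profit: π_B = (470 - 2Q)q_B - (6q_B). Setting ∂π_B/∂q_B = 0: 464 - 4q_B - 2(q_R + q_S) = 0.
Rigel's first-order condition: 438 - 4q_R - 2(q_B + q_S) = 0.
Solace's profit: π_S = (470 - 2Q)q_S - (99q_S). Setting ∂π_S/∂q_S = 0: 371 - 4q_S - 2(q_B + q_R) = 0.
Summing all 3 equations gives 1273 − 8Q = 0, hence Q = 1273/8.
Back-substituting: q_B = (464 − 1273/4)/2 = 583/8, q_R = (438 − 1273/4)/2 = 479/8, q_S = (371 − 1273/4)/2 = 211/8.
Total output Q = 1273/8, so price P = 470 - 2·(1273/8) = 607/4.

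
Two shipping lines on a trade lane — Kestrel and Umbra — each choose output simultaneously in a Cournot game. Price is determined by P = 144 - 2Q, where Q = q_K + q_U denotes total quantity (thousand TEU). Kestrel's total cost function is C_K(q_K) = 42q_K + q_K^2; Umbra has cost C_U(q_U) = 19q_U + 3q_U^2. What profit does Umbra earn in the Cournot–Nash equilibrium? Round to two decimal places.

475.31

Kestrel's profit: π_K = (144 - 2Q)q_K - (42q_K + q_K²). Setting ∂π_K/∂q_K = 0: 102 - 6q_K - 2(q_U) = 0.
Umbra's profit: π_U = (144 - 2Q)q_U - (19q_U + 3q_U²). Setting ∂π_U/∂q_U = 0: 125 - 10q_U - 2(q_K) = 0.
Rearranging gives the reaction functions q_K = (102 - 2q_U)/6 and q_U = (125 - 2q_K)/10.
Substituting one into the other gives q_K = 55/4 and q_U = 39/4.
Price P = 144 - 2·(47/2) = 97.
Umbra's profit: 97·(39/4) - 19·(39/4) - 3(39/4)² = 475.3125.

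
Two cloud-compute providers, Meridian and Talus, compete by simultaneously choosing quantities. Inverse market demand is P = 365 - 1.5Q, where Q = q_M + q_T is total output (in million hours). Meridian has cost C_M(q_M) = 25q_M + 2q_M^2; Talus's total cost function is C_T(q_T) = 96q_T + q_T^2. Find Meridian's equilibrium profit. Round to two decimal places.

5485.17

Meridian's profit: π_M = (365 - 1.5Q)q_M - (25q_M + 2q_M²). Setting ∂π_M/∂q_M = 0: 340 - 7q_M - (3/2)(q_T) = 0.
Talus's first-order condition: 269 - 5q_T - (3/2)(q_M) = 0.
Rearranging gives the reaction functions q_M = (340 - (3/2)q_T)/7 and q_T = (269 - (3/2)q_M)/5.
Substituting one into the other gives q_M = 39.5878 and q_T = 41.9237.
Price P = 365 - (3/2)·81.5115 = 242.7328.
Meridian's profit: 242.7328·39.5878 - 25·39.5878 - 2·39.5878² = 5485.1749.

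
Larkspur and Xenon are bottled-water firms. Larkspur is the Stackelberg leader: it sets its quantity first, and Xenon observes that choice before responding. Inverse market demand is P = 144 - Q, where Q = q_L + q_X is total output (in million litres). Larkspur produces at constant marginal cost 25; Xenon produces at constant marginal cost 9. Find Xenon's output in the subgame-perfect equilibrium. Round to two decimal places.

Solve by backward induction. Given q_L, the follower Xenon maximises π_X = (144 - q_L - q_X)q_X - 9q_X.
∂π_X/∂q_X = 135 - q_L - 2q_X = 0 gives the reaction function q_X = (135 - q_L)/2.
The leader anticipates this reaction. Substituting into P = 144 - Q gives P = 153/2 - (1/2)q_L, so π_L = (153/2 - (1/2)q_L)q_L - 25q_L.
The leader's first-order condition 103/2 - q_L = 0 yields q_L = 103/2.
Then q_X = (135 - 103/2)/2 = 167/4.

41.75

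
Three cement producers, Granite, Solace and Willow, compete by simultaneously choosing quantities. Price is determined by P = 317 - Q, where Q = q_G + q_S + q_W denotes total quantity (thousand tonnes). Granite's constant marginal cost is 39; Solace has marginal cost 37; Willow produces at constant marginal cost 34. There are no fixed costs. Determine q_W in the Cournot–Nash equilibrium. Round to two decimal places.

72.75

Granite's profit: π_G = (317 - Q)q_G - (39q_G). Setting ∂π_G/∂q_G = 0: 278 - 2q_G - (q_S + q_W) = 0.
Solace's first-order condition: 280 - 2q_S - (q_G + q_W) = 0.
Willow's profit: π_W = (317 - Q)q_W - (34q_W). Setting ∂π_W/∂q_W = 0: 283 - 2q_W - (q_G + q_S) = 0.
Summing all 3 equations gives 841 − 4Q = 0, hence Q = 841/4.
Back-substituting: q_G = (278 − 841/4) = 271/4, q_S = (280 − 841/4) = 279/4, q_W = (283 − 841/4) = 291/4.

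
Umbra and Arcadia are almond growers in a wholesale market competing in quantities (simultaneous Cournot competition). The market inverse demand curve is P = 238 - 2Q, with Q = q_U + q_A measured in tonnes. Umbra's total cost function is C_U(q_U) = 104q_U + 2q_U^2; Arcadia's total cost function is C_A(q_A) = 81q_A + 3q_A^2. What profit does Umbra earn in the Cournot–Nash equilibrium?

729

Umbra's profit: π_U = (238 - 2Q)q_U - (104q_U + 2q_U²). Setting ∂π_U/∂q_U = 0: 134 - 8q_U - 2(q_A) = 0.
Arcadia's profit: π_A = (238 - 2Q)q_A - (81q_A + 3q_A²). Setting ∂π_A/∂q_A = 0: 157 - 10q_A - 2(q_U) = 0.
So q_U = (134 - 2q_A)/8 and q_A = (157 - 2q_U)/10.
Solving the pair: q_U = 27/2, q_A = 13.
Price P = 238 - 2·(53/2) = 185.
Umbra's profit: 185·(27/2) - 104·(27/2) - 2(27/2)² = 729.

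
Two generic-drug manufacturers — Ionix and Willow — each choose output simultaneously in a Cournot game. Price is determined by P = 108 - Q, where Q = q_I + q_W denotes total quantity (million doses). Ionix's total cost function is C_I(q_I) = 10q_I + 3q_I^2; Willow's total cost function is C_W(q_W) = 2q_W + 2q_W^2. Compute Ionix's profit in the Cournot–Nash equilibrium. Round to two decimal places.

Ionix's profit: π_I = (108 - Q)q_I - (10q_I + 3q_I²). Setting ∂π_I/∂q_I = 0: 98 - 8q_I - (q_W) = 0.
Willow's profit: π_W = (108 - Q)q_W - (2q_W + 2q_W²). Setting ∂π_W/∂q_W = 0: 106 - 6q_W - (q_I) = 0.
So q_I = (98 - q_W)/8 and q_W = (106 - q_I)/6.
Solving the pair: q_I = 482/47, q_W = 750/47.
Price P = 108 - 1232/47 = 81.7872.
Ionix's profit: 81.7872·(482/47) - 10·(482/47) - 3(482/47)² = 420.6863.

420.69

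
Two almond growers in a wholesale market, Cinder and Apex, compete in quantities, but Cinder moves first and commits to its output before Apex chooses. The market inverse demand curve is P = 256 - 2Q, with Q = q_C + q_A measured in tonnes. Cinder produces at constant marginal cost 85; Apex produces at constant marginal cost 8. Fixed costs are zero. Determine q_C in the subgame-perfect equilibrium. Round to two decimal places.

23.50

Solve by backward induction. Given q_C, the follower Apex maximises π_A = (256 - 2q_C - 2q_A)q_A - 8q_A.
∂π_A/∂q_A = 248 - 2q_C - 4q_A = 0 gives the reaction function q_A = (248 - 2q_C)/4.
The leader anticipates this reaction. Substituting into P = 256 - 2Q gives P = 132 - q_C, so π_C = (132 - q_C)q_C - 85q_C.
Maximising: ∂π_C/∂q_C = 47 - 2q_C = 0, giving q_C = 47/2.
Then q_A = (248 - 2·(47/2))/4 = 201/4.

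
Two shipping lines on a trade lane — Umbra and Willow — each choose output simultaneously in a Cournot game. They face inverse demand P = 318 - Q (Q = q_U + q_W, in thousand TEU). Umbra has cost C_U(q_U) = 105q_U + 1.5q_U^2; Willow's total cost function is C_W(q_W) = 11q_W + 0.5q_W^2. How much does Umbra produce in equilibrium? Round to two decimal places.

23.71

Umbra's profit: π_U = (318 - Q)q_U - (105q_U + (3/2)q_U²). Setting ∂π_U/∂q_U = 0: 213 - 5q_U - (q_W) = 0.
Willow's first-order condition: 307 - 3q_W - (q_U) = 0.
Best responses: q_U = (213 - q_W)/5, q_W = (307 - q_U)/3.
Solving the pair: q_U = 166/7, q_W = 661/7.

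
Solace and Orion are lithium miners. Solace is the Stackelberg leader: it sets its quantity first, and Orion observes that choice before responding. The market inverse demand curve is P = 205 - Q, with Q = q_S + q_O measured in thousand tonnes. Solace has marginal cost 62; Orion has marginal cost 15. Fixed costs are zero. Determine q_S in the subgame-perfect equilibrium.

48

The follower Orion best-responds to any q_S: π_O = (205 - Q)q_O - 15q_O.
Follower FOC: 190 - q_S - 2q_O = 0, so q_O(q_S) = (190 - q_S)/2.
The leader anticipates this reaction. Substituting into P = 205 - Q gives P = 110 - (1/2)q_S, so π_S = (110 - (1/2)q_S)q_S - 62q_S.
The leader's first-order condition 48 - q_S = 0 yields q_S = 48.
Then q_O = (190 - 48)/2 = 71.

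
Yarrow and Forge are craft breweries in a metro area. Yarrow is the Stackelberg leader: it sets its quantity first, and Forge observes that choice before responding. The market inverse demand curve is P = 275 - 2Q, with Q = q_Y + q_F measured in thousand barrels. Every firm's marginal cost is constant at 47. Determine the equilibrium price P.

Solve by backward induction. Given q_Y, the follower Forge maximises π_F = (275 - 2q_Y - 2q_F)q_F - 47q_F.
Setting the follower's marginal profit to zero, 228 - 2q_Y - 4q_F = 0, i.e. q_F = (228 - 2q_Y)/4.
Yarrow substitutes q_F(q_Y) into its own profit: π_Y = q_Y(275 - 2q_Y - (228 - 2q_Y)/2) - 47q_Y = (161 - q_Y)q_Y - 47q_Y.
The leader's first-order condition 114 - 2q_Y = 0 yields q_Y = 57.
Then q_F = (228 - 2·57)/4 = 57/2.
Total output Q = 171/2, so price P = 275 - 2·(171/2) = 104.

104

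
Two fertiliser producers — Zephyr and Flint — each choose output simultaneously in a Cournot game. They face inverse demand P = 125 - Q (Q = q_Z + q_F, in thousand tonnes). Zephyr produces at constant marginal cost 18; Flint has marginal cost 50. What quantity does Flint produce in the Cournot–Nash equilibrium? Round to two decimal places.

14.33

Zephyr's profit: π_Z = (125 - Q)q_Z - (18q_Z). Setting ∂π_Z/∂q_Z = 0: 107 - 2q_Z - (q_F) = 0.
Flint's first-order condition: 75 - 2q_F - (q_Z) = 0.
Best responses: q_Z = (107 - q_F)/2, q_F = (75 - q_Z)/2.
Substituting one into the other gives q_Z = 139/3 and q_F = 43/3.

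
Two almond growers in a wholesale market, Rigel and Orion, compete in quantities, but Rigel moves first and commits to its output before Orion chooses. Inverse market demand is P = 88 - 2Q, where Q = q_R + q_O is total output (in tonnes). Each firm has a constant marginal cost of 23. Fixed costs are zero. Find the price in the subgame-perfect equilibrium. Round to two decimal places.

39.25

The follower Orion best-responds to any q_R: π_O = (88 - 2Q)q_O - 23q_O.
Setting the follower's marginal profit to zero, 65 - 2q_R - 4q_O = 0, i.e. q_O = (65 - 2q_R)/4.
Rigel substitutes q_O(q_R) into its own profit: π_R = q_R(88 - 2q_R - (65 - 2q_R)/2) - 23q_R = (111/2 - q_R)q_R - 23q_R.
The leader's first-order condition 65/2 - 2q_R = 0 yields q_R = 65/4.
Then q_O = (65 - 2·(65/4))/4 = 65/8.
Total output Q = 195/8, so price P = 88 - 2·(195/8) = 157/4.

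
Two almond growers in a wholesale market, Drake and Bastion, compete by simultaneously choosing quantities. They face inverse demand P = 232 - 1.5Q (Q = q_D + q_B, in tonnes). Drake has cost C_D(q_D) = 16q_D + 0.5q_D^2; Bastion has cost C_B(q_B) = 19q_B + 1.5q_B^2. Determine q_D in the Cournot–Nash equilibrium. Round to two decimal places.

Drake's profit: π_D = (232 - 1.5Q)q_D - (16q_D + (1/2)q_D²). Setting ∂π_D/∂q_D = 0: 216 - 4q_D - (3/2)(q_B) = 0.
Bastion's profit: π_B = (232 - 1.5Q)q_B - (19q_B + (3/2)q_B²). Setting ∂π_B/∂q_B = 0: 213 - 6q_B - (3/2)(q_D) = 0.
So q_D = (216 - (3/2)q_B)/4 and q_B = (213 - (3/2)q_D)/6.
Solving the pair: q_D = 1302/29, q_B = 704/29.

44.90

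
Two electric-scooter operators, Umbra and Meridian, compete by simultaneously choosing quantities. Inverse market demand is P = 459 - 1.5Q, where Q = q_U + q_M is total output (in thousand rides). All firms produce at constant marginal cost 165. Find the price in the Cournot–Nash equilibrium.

Each firm earns π_i = (459 - 1.5Q)q_i - 165q_i.
First-order condition (treating rivals' output as given): 294 - 3q_i - (3/2)q_j = 0.
With identical firms every q_j equals q_i, so q_j = q_i and 294 = (9/2)q_i, giving q_i = 196/3.
Total output Q = 392/3, so price P = 459 - (3/2)·(392/3) = 263.

263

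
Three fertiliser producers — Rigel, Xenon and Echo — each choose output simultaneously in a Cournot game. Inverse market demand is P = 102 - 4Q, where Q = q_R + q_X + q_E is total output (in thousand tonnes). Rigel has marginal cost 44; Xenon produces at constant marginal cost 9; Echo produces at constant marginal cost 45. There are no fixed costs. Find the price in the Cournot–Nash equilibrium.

Rigel's profit: π_R = (102 - 4Q)q_R - (44q_R). Setting ∂π_R/∂q_R = 0: 58 - 8q_R - 4(q_X + q_E) = 0.
Xenon's first-order condition: 93 - 8q_X - 4(q_R + q_E) = 0.
Echo's profit: π_E = (102 - 4Q)q_E - (45q_E). Setting ∂π_E/∂q_E = 0: 57 - 8q_E - 4(q_R + q_X) = 0.
Adding the 3 first-order conditions: 208 − 16Q = 0, so Q = 13.
Back-substituting: q_R = (58 − 52)/4 = 3/2, q_X = (93 − 52)/4 = 41/4, q_E = (57 − 52)/4 = 5/4.
Total output Q = 13, so price P = 102 - 4·13 = 50.

50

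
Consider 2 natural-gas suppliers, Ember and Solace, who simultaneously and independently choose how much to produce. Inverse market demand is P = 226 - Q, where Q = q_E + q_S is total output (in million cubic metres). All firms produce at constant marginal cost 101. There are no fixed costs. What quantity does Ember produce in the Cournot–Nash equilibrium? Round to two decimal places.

Each firm earns π_i = (226 - Q)q_i - 101q_i.
First-order condition (treating rivals' output as given): 125 - 2q_i - q_j = 0.
With identical firms every q_j equals q_i, so q_j = q_i and 125 = 3q_i, giving q_i = 125/3.

41.67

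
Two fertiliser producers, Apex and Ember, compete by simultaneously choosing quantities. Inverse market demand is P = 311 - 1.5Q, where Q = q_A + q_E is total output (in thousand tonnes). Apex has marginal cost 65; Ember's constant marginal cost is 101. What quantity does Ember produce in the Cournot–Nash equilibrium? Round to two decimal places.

Apex's profit: π_A = (311 - 1.5Q)q_A - (65q_A). Setting ∂π_A/∂q_A = 0: 246 - 3q_A - (3/2)(q_E) = 0.
Ember's profit: π_E = (311 - 1.5Q)q_E - (101q_E). Setting ∂π_E/∂q_E = 0: 210 - 3q_E - (3/2)(q_A) = 0.
Rearranging gives the reaction functions q_A = (246 - (3/2)q_E)/3 and q_E = (210 - (3/2)q_A)/3.
Substituting one into the other gives q_A = 188/3 and q_E = 116/3.

38.67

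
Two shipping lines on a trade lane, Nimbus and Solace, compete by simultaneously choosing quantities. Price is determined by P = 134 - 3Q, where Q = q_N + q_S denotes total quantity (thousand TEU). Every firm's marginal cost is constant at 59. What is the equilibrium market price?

Each firm earns π_i = (134 - 3Q)q_i - 59q_i.
First-order condition (treating rivals' output as given): 75 - 6q_i - 3q_j = 0.
By symmetry each firm produces the same amount; substituting q_j = q_i yields q_i = 75/9 = 25/3.
Total output Q = 50/3, so price P = 134 - 3·(50/3) = 84.

84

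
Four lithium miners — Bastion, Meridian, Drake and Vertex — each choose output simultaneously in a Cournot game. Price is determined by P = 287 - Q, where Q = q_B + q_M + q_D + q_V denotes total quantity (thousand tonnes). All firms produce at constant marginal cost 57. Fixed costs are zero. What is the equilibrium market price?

Each firm earns π_i = (287 - Q)q_i - 57q_i.
First-order condition (treating rivals' output as given): 230 - 2q_i - Σ_{j≠i} q_j = 0.
By symmetry each firm produces the same amount; substituting Σ_{j≠i} q_j = 3q_i yields q_i = 230/5 = 46.
Total output Q = 184, so price P = 287 - 184 = 103.

103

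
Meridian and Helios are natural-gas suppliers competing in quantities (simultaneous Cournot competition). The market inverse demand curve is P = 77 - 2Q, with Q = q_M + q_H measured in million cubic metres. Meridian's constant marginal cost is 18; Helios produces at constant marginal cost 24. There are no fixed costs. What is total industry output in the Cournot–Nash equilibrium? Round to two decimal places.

18.67

Meridian's profit: π_M = (77 - 2Q)q_M - (18q_M). Setting ∂π_M/∂q_M = 0: 59 - 4q_M - 2(q_H) = 0.
Helios's first-order condition: 53 - 4q_H - 2(q_M) = 0.
So q_M = (59 - 2q_H)/4 and q_H = (53 - 2q_M)/4.
Solving the pair: q_M = 65/6, q_H = 47/6.
Total output Q = 65/6 + 47/6 = 56/3.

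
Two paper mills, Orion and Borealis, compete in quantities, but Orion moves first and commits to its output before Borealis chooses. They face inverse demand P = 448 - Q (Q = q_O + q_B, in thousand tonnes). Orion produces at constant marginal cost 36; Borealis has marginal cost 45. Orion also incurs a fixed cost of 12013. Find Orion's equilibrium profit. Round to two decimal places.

The follower Borealis best-responds to any q_O: π_B = (448 - Q)q_B - 45q_B.
Setting the follower's marginal profit to zero, 403 - q_O - 2q_B = 0, i.e. q_B = (403 - q_O)/2.
The leader anticipates this reaction. Substituting into P = 448 - Q gives P = 493/2 - (1/2)q_O, so π_O = (493/2 - (1/2)q_O)q_O - 36q_O.
The leader's first-order condition 421/2 - q_O = 0 yields q_O = 421/2.
Then q_B = (403 - 421/2)/2 = 385/4.
Price P = 448 - 1227/4 = 565/4.
Orion's profit: (565/4 - 36)·(421/2) - 12013 = 10142.1250.

10142.13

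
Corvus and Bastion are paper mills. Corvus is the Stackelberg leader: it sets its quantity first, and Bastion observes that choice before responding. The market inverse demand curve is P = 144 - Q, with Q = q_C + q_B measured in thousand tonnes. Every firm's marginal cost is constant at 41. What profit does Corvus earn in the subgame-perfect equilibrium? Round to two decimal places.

The follower Bastion best-responds to any q_C: π_B = (144 - Q)q_B - 41q_B.
Setting the follower's marginal profit to zero, 103 - q_C - 2q_B = 0, i.e. q_B = (103 - q_C)/2.
The leader anticipates this reaction. Substituting into P = 144 - Q gives P = 185/2 - (1/2)q_C, so π_C = (185/2 - (1/2)q_C)q_C - 41q_C.
The leader's first-order condition 103/2 - q_C = 0 yields q_C = 103/2.
Then q_B = (103 - 103/2)/2 = 103/4.
Price P = 144 - 309/4 = 267/4.
Corvus's profit: (267/4 - 41)·(103/2) = 1326.1250.

1326.13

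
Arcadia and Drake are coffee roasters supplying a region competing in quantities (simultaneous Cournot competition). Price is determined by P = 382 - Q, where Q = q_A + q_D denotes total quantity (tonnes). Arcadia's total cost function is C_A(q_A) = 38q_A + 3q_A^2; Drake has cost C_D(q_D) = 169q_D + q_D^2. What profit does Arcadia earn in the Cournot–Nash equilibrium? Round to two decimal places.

Arcadia's profit: π_A = (382 - Q)q_A - (38q_A + 3q_A²). Setting ∂π_A/∂q_A = 0: 344 - 8q_A - (q_D) = 0.
Drake's first-order condition: 213 - 4q_D - (q_A) = 0.
Best responses: q_A = (344 - q_D)/8, q_D = (213 - q_A)/4.
Substituting one into the other gives q_A = 1163/31 and q_D = 1360/31.
Price P = 382 - 81.3871 = 300.6129.
Arcadia's profit: 300.6129·(1163/31) - 38·(1163/31) - 3(1163/31)² = 5629.8398.

5629.84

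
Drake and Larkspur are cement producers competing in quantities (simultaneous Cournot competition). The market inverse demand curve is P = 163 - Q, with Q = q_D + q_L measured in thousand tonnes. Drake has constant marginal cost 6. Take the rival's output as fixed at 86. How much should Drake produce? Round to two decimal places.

35.50

With the rival's output fixed at 86, Drake's profit is π_D = (163 - 86 - q_D)q_D - (6q_D) = (77 - q_D)q_D - (6q_D).
∂π_D/∂q_D = 71 - 2q_D = 0, so q_D = 71/2.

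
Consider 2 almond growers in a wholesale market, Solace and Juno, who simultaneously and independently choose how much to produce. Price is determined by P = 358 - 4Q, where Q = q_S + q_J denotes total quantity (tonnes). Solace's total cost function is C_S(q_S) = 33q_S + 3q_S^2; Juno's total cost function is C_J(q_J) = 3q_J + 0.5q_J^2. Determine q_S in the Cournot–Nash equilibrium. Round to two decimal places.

Solace's profit: π_S = (358 - 4Q)q_S - (33q_S + 3q_S²). Setting ∂π_S/∂q_S = 0: 325 - 14q_S - 4(q_J) = 0.
Juno's profit: π_J = (358 - 4Q)q_J - (3q_J + (1/2)q_J²). Setting ∂π_J/∂q_J = 0: 355 - 9q_J - 4(q_S) = 0.
So q_S = (325 - 4q_J)/14 and q_J = (355 - 4q_S)/9.
Solving the pair: q_S = 301/22, q_J = 367/11.

13.68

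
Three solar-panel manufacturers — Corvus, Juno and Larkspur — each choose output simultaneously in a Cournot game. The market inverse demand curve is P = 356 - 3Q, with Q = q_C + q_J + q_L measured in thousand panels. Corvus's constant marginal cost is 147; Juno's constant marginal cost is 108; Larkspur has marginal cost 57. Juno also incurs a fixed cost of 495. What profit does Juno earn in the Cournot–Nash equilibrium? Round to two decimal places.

665.33

Corvus's profit: π_C = (356 - 3Q)q_C - (147q_C). Setting ∂π_C/∂q_C = 0: 209 - 6q_C - 3(q_J + q_L) = 0.
Juno's profit: π_J = (356 - 3Q)q_J - (108q_J). Setting ∂π_J/∂q_J = 0: 248 - 6q_J - 3(q_C + q_L) = 0.
Larkspur's profit: π_L = (356 - 3Q)q_L - (57q_L). Setting ∂π_L/∂q_L = 0: 299 - 6q_L - 3(q_C + q_J) = 0.
Adding the 3 conditions: 756 − 6Q − 6Q = 0, i.e. Q = 63.
Back-substituting: q_C = (209 − 189)/3 = 20/3, q_J = (248 − 189)/3 = 59/3, q_L = (299 − 189)/3 = 110/3.
Price P = 356 - 3·63 = 167.
Juno's profit: (167 - 108)·(59/3) - 495 = 1996/3.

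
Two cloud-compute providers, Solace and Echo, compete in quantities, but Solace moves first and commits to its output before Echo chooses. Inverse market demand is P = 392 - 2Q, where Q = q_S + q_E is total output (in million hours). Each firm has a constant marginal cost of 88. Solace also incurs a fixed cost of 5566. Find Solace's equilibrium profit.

Solve by backward induction. Given q_S, the follower Echo maximises π_E = (392 - 2q_S - 2q_E)q_E - 88q_E.
Setting the follower's marginal profit to zero, 304 - 2q_S - 4q_E = 0, i.e. q_E = (304 - 2q_S)/4.
Solace substitutes q_E(q_S) into its own profit: π_S = q_S(392 - 2q_S - (304 - 2q_S)/2) - 88q_S = (240 - q_S)q_S - 88q_S.
The leader's first-order condition 152 - 2q_S = 0 yields q_S = 76.
Then q_E = (304 - 2·76)/4 = 38.
Price P = 392 - 2·114 = 164.
Solace's profit: (164 - 88)·76 - 5566 = 210.

210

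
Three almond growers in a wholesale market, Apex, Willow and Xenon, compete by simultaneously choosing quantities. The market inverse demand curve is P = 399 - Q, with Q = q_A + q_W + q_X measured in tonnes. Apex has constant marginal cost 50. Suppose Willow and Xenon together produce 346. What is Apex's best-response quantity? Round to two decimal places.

With rivals' combined output fixed at 346, Apex's profit is π_A = (399 - 346 - q_A)q_A - (50q_A) = (53 - q_A)q_A - (50q_A).
∂π_A/∂q_A = 3 - 2q_A = 0, so q_A = 3/2.

1.50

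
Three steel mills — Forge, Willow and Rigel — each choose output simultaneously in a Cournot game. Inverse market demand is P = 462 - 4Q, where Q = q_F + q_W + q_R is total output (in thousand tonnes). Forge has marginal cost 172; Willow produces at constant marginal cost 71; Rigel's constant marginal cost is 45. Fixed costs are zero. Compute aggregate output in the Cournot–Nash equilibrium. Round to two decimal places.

68.63

Forge's profit: π_F = (462 - 4Q)q_F - (172q_F). Setting ∂π_F/∂q_F = 0: 290 - 8q_F - 4(q_W + q_R) = 0.
Willow's first-order condition: 391 - 8q_W - 4(q_F + q_R) = 0.
Rigel's first-order condition: 417 - 8q_R - 4(q_F + q_W) = 0.
Summing all 3 equations gives 1098 − 16Q = 0, hence Q = 549/8.
Back-substituting: q_F = (290 − 549/2)/4 = 31/8, q_W = (391 − 549/2)/4 = 233/8, q_R = (417 − 549/2)/4 = 285/8.
Total output Q = 31/8 + 233/8 + 285/8 = 549/8.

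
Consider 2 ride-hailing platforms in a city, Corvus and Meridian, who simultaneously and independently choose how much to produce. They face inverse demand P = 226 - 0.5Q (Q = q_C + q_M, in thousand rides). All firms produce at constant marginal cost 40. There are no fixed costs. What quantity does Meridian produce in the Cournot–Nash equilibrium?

Each firm earns π_i = (226 - 0.5Q)q_i - 40q_i.
Setting ∂π_i/∂q_i = 0 with rivals' quantities fixed: 186 - q_i - (1/2)q_j = 0.
By symmetry each firm produces the same amount; substituting q_j = q_i yields q_i = 186/(3/2) = 124.

124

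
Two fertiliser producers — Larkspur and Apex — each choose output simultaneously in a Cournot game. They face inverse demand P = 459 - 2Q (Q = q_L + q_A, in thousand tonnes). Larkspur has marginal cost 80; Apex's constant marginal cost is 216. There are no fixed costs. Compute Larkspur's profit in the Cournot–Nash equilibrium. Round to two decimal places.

14734.72

Larkspur's profit: π_L = (459 - 2Q)q_L - (80q_L). Setting ∂π_L/∂q_L = 0: 379 - 4q_L - 2(q_A) = 0.
Apex's first-order condition: 243 - 4q_A - 2(q_L) = 0.
Best responses: q_L = (379 - 2q_A)/4, q_A = (243 - 2q_L)/4.
Solving the pair: q_L = 515/6, q_A = 107/6.
Price P = 459 - 2·(311/3) = 755/3.
Larkspur's profit: (755/3 - 80)·(515/6) = 14734.7222.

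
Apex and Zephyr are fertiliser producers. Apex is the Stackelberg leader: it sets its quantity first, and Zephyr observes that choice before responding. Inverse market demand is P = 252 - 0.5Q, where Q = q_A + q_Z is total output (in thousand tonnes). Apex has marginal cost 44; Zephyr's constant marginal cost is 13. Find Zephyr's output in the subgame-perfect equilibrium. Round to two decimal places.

Solve by backward induction. Given q_A, the follower Zephyr maximises π_Z = (252 - (1/2)q_A - (1/2)q_Z)q_Z - 13q_Z.
∂π_Z/∂q_Z = 239 - (1/2)q_A - q_Z = 0 gives the reaction function q_Z = (239 - (1/2)q_A).
Apex substitutes q_Z(q_A) into its own profit: π_A = q_A(252 - (1/2)q_A - (239 - (1/2)q_A)/2) - 44q_A = (265/2 - (1/4)q_A)q_A - 44q_A.
Leader FOC: 177/2 - (1/2)q_A = 0, so q_A = 177.
Then q_Z = (239 - (1/2)·177) = 301/2.

150.50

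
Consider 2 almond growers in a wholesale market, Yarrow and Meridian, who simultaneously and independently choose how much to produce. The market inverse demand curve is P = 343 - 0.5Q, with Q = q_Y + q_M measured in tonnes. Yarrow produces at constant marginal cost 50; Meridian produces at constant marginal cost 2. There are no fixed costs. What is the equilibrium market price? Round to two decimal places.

Yarrow's profit: π_Y = (343 - 0.5Q)q_Y - (50q_Y). Setting ∂π_Y/∂q_Y = 0: 293 - q_Y - (1/2)(q_M) = 0.
Meridian's first-order condition: 341 - q_M - (1/2)(q_Y) = 0.
So q_Y = (293 - (1/2)q_M) and q_M = (341 - (1/2)q_Y).
Substituting one into the other gives q_Y = 490/3 and q_M = 778/3.
Total output Q = 1268/3, so price P = 343 - (1/2)·(1268/3) = 395/3.

131.67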